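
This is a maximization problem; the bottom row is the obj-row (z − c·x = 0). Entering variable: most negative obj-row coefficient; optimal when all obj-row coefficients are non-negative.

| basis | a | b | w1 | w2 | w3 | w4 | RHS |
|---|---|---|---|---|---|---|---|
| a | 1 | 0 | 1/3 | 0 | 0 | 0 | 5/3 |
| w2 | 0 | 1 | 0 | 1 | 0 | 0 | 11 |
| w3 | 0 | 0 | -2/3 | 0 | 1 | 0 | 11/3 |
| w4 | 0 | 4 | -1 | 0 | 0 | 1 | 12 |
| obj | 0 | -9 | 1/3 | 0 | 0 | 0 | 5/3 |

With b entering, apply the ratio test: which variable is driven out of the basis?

w4

Column b entries and ratios — a: 0 ≤ 0, skip; w2: 11/1 = 11; w3: 0 ≤ 0, skip; w4: 12/4 = 3.
Smallest ratio is 3 in the row of w4, so w4 leaves.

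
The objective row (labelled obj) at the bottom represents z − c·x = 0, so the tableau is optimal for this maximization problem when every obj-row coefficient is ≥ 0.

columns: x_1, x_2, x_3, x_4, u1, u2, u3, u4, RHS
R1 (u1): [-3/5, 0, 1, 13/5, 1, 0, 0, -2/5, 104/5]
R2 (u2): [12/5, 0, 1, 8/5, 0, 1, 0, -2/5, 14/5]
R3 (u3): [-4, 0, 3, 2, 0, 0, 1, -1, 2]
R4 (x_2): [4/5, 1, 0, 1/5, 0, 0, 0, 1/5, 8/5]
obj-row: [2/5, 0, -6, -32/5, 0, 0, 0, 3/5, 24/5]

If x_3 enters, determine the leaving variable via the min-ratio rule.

u3

Column x_3 entries and ratios — u1: (104/5)/1 = 104/5; u2: (14/5)/1 = 14/5; u3: 2/3 = 2/3; x_2: 0 ≤ 0, skip.
Smallest ratio is 2/3 in the row of u3, so u3 leaves.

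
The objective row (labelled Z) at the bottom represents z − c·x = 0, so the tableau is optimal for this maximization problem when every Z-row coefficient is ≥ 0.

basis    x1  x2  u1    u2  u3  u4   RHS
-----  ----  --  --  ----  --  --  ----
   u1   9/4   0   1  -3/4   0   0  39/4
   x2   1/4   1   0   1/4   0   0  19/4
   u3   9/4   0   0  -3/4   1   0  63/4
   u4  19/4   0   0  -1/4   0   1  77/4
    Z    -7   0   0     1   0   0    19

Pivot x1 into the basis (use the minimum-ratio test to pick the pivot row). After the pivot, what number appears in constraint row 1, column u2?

-12/19

Ratio test on column x1 — row 1: (39/4)/(9/4) = 13/3; row 2: (19/4)/(1/4) = 19; row 3: (63/4)/(9/4) = 7; row 4: (77/4)/(19/4) = 77/19. Minimum is 77/19 at row 4 (u4 leaves); pivot element 19/4.
Divide row 4 by 19/4; eliminate column x1 from the other rows.
Row 1 update in column u2: -3/4 − (9/4)·(-1/19) = -12/19.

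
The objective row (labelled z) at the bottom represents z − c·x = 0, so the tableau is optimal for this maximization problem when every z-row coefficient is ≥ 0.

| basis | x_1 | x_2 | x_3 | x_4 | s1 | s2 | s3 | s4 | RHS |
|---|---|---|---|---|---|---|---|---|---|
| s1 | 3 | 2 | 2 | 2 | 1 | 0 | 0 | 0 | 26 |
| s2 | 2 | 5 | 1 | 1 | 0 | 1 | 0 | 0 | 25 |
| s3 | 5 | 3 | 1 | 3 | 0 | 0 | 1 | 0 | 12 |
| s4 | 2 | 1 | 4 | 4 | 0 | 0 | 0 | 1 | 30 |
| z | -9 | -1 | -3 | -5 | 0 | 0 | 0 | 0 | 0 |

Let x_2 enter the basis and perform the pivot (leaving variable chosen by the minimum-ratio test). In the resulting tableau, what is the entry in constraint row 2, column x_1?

Ratio test on column x_2 — row 1: 26/2 = 13; row 2: 25/5 = 5; row 3: 12/3 = 4; row 4: 30/1 = 30. Minimum is 4 at row 3 (s3 leaves); pivot element 3.
Divide row 3 by 3; eliminate column x_2 from the other rows.
Row 2 update in column x_1: 2 − 5·(5/3) = -19/3.

-19/3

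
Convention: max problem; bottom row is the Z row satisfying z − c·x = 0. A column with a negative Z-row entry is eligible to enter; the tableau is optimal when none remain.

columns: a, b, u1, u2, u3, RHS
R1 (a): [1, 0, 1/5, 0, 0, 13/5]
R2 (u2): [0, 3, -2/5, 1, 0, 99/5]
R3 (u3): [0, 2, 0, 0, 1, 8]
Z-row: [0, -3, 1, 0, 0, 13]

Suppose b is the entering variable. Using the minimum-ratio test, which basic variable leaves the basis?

u3

Column b entries and ratios — a: 0 ≤ 0, skip; u2: (99/5)/3 = 33/5; u3: 8/2 = 4.
Smallest ratio is 4 in the row of u3, so u3 leaves.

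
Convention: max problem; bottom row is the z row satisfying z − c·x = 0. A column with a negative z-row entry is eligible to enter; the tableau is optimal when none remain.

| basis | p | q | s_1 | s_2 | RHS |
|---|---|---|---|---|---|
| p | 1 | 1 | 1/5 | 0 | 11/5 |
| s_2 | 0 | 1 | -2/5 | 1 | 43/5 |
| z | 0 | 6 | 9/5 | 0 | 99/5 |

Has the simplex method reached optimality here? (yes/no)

yes

Every z-row coefficient is ≥ 0, so the tableau is optimal.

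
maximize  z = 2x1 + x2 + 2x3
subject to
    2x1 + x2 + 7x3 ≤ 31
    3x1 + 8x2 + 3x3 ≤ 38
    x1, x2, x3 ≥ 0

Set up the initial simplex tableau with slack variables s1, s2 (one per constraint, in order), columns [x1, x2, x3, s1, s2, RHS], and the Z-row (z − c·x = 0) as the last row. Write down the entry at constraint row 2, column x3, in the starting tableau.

Constraint 2 has coefficient 3 on x3.

3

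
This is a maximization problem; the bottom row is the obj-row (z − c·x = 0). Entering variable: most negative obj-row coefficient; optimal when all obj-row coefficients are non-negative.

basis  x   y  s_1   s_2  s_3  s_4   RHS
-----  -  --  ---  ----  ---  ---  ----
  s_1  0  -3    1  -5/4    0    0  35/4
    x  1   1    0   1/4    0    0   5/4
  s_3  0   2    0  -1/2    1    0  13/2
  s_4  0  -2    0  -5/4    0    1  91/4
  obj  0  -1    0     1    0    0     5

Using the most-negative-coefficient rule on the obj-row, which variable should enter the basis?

Negative obj-row entries: y: -1.
The most negative is -1 in column y, so y enters.

y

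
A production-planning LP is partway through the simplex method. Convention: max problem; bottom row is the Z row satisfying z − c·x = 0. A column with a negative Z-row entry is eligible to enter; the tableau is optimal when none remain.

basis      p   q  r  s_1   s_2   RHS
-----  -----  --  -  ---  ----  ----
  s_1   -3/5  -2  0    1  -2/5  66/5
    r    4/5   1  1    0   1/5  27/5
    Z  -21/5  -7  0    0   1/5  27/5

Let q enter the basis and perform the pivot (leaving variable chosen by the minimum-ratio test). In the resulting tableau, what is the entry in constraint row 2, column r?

1

Ratio test on column q — row 1: entry -2 ≤ 0; row 2: (27/5)/1 = 27/5. Minimum is 27/5 at row 2 (r leaves); pivot element 1.
Divide row 2 by 1; eliminate column q from the other rows.
In the new row 2, the r entry is the old entry divided by the pivot: 1/1 = 1.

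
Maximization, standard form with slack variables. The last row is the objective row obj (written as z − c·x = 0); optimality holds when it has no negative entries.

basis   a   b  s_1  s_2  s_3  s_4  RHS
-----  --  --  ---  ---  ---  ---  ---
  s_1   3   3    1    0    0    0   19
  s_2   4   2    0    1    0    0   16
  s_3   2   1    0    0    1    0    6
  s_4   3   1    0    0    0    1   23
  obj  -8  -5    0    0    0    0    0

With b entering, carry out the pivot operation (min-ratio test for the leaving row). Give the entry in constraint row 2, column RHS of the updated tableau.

4

Ratio test on column b — row 1: 19/3 = 19/3; row 2: 16/2 = 8; row 3: 6/1 = 6; row 4: 23/1 = 23. Minimum is 6 at row 3 (s_3 leaves); pivot element 1.
Divide row 3 by 1; eliminate column b from the other rows.
Row 2 update in column RHS: 16 − 2·6 = 4.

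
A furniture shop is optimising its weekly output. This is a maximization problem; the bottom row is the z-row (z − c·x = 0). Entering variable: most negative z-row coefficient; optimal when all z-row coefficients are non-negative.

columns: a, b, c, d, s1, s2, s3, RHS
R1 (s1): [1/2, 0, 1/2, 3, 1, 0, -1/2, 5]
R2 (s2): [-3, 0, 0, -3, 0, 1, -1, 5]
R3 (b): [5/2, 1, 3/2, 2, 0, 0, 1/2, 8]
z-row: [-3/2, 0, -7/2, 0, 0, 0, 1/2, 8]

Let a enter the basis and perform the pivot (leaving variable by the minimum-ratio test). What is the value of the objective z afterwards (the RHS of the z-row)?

Ratio test on column a — row 1: 5/(1/2) = 10; row 2: entry -3 ≤ 0; row 3: 8/(5/2) = 16/5. Minimum is 16/5 at row 3 (b leaves); pivot element 5/2.
Pivot on row 3; the z-row RHS becomes 8 − (-3/2)·(16/5) = 64/5.

64/5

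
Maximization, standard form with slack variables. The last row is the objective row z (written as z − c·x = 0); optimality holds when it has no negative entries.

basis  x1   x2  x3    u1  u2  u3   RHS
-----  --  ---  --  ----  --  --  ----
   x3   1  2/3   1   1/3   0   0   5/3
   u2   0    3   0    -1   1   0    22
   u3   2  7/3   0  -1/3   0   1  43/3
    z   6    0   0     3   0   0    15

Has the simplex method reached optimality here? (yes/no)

Every z-row coefficient is ≥ 0, so the tableau is optimal.

yes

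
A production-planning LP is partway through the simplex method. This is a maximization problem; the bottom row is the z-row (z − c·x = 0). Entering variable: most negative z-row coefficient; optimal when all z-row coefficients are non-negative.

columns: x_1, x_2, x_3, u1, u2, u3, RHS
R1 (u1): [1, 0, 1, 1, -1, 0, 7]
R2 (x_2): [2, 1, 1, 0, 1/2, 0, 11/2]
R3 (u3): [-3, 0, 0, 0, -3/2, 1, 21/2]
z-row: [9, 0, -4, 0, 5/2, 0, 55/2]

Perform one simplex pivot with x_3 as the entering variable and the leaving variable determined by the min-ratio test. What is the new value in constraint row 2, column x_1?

2

Ratio test on column x_3 — row 1: 7/1 = 7; row 2: (11/2)/1 = 11/2; row 3: entry 0 ≤ 0. Minimum is 11/2 at row 2 (x_2 leaves); pivot element 1.
Divide row 2 by 1; eliminate column x_3 from the other rows.
In the new row 2, the x_1 entry is the old entry divided by the pivot: 2/1 = 2.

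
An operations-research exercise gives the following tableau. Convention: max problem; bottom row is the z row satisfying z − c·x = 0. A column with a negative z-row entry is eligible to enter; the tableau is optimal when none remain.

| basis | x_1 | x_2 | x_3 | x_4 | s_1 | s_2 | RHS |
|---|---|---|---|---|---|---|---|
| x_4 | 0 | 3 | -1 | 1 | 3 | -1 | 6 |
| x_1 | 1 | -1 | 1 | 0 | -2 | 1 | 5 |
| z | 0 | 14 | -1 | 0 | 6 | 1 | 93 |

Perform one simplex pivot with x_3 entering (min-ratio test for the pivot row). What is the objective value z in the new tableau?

Ratio test on column x_3 — row 1: entry -1 ≤ 0; row 2: 5/1 = 5. Minimum is 5 at row 2 (x_1 leaves); pivot element 1.
Pivot on row 2; the z-row RHS becomes 93 − (-1)·5 = 98.

98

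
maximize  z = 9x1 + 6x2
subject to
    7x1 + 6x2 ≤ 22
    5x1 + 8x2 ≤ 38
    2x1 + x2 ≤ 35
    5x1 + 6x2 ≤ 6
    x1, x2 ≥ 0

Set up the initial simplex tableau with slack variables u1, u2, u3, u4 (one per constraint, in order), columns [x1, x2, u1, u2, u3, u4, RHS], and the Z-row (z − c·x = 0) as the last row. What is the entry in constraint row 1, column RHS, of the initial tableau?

22

The RHS of constraint 1 is b_1 = 22.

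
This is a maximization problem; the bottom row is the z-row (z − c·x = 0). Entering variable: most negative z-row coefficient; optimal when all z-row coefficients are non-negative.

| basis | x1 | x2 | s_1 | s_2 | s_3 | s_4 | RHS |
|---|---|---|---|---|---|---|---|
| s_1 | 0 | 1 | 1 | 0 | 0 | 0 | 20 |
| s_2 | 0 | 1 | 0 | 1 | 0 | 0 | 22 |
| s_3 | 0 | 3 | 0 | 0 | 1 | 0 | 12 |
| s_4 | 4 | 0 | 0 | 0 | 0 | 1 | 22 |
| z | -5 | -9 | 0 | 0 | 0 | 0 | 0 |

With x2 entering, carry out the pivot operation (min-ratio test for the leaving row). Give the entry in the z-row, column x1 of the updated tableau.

-5

Ratio test on column x2 — row 1: 20/1 = 20; row 2: 22/1 = 22; row 3: 12/3 = 4; row 4: entry 0 ≤ 0. Minimum is 4 at row 3 (s_3 leaves); pivot element 3.
Divide row 3 by 3; eliminate column x2 from the other rows.
z-row update in column x1: -5 − (-9)·0 = -5.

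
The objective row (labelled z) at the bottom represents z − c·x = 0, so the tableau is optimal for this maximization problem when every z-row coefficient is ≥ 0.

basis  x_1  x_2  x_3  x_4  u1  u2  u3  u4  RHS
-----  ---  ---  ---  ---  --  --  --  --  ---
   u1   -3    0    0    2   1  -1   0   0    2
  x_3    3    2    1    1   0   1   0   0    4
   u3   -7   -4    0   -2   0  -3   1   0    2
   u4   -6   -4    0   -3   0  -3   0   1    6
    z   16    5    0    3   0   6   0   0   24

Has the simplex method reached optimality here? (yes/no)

yes

Every z-row coefficient is ≥ 0, so the tableau is optimal.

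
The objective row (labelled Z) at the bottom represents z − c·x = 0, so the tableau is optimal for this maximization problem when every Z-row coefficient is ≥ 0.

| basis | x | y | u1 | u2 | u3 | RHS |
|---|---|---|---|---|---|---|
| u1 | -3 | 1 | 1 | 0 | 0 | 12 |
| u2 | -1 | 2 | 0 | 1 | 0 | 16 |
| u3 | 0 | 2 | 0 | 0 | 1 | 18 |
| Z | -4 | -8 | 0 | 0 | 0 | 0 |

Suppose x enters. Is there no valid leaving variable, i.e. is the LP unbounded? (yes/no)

Every constraint-row entry in column x is ≤ 0, so increasing x is unbounded.

yes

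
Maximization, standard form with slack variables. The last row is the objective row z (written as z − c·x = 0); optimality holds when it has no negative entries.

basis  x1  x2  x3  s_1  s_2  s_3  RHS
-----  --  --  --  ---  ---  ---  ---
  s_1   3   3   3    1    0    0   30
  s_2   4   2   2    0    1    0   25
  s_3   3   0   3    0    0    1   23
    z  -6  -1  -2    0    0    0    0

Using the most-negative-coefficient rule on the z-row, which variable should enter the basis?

x1

Negative z-row entries: x1: -6, x2: -1, x3: -2.
The most negative is -6 in column x1, so x1 enters.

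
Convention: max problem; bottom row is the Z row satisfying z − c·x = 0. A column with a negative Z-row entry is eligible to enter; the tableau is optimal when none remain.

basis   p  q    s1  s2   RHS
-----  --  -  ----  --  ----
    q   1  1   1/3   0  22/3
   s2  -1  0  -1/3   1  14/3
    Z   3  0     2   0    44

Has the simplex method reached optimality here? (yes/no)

Every Z-row coefficient is ≥ 0, so the tableau is optimal.

yes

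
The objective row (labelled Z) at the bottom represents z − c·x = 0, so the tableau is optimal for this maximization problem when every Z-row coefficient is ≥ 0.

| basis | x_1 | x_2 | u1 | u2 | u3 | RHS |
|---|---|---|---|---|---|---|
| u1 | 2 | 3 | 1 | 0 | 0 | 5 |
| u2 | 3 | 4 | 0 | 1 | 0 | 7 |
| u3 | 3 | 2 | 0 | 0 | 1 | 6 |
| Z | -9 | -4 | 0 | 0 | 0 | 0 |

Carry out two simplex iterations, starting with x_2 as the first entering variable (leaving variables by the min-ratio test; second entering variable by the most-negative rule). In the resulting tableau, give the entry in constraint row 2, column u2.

Ratio test on column x_2 — row 1: 5/3 = 5/3; row 2: 7/4 = 7/4; row 3: 6/2 = 3. Minimum is 5/3 at row 1 (u1 leaves); pivot element 3.
Divide row 1 by 3; eliminate column x_2 from the other rows.
Second iteration: most negative Z-row entry is -19/3 in column x_1, so x_1 enters.
Ratio test on column x_1 — row 1: (5/3)/(2/3) = 5/2; row 2: (1/3)/(1/3) = 1; row 3: (8/3)/(5/3) = 8/5. Minimum is 1 at row 2 (u2 leaves); pivot element 1/3.
Divide row 2 by 1/3; eliminate column x_1 from the other rows.
After both pivots, the entry at constraint row 2, column u2 is 3.

3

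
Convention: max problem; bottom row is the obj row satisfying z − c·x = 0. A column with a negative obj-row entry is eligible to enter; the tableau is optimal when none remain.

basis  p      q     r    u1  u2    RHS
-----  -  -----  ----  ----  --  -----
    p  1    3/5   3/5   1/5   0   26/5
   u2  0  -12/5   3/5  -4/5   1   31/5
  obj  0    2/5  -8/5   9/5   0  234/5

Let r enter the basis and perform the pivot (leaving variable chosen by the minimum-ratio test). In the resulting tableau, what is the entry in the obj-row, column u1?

Ratio test on column r — row 1: (26/5)/(3/5) = 26/3; row 2: (31/5)/(3/5) = 31/3. Minimum is 26/3 at row 1 (p leaves); pivot element 3/5.
Divide row 1 by 3/5; eliminate column r from the other rows.
obj-row update in column u1: 9/5 − (-8/5)·(1/3) = 7/3.

7/3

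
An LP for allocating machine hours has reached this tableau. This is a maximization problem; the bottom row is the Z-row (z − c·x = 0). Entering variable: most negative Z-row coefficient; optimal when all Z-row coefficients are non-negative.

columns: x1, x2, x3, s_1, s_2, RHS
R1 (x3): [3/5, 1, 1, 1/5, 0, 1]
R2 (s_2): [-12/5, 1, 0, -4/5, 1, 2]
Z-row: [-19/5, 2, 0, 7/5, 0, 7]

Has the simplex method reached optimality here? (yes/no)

no

The Z-row has a negative entry -19/5 in column x1, so it is not optimal.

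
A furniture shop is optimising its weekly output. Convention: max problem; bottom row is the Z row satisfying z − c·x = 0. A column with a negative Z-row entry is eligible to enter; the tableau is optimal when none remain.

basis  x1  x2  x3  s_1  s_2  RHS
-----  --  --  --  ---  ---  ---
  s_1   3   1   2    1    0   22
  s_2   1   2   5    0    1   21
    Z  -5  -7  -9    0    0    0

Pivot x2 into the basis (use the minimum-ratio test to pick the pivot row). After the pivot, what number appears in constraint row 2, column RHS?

Ratio test on column x2 — row 1: 22/1 = 22; row 2: 21/2 = 21/2. Minimum is 21/2 at row 2 (s_2 leaves); pivot element 2.
Divide row 2 by 2; eliminate column x2 from the other rows.
In the new row 2, the RHS entry is the old entry divided by the pivot: 21/2 = 21/2.

21/2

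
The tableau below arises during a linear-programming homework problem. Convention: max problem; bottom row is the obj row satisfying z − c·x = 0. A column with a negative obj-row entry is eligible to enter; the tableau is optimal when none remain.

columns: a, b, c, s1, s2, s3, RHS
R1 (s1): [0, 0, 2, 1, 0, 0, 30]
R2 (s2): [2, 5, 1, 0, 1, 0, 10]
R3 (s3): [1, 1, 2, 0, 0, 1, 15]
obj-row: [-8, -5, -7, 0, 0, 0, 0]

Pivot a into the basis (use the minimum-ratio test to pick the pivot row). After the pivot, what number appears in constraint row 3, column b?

-3/2

Ratio test on column a — row 1: entry 0 ≤ 0; row 2: 10/2 = 5; row 3: 15/1 = 15. Minimum is 5 at row 2 (s2 leaves); pivot element 2.
Divide row 2 by 2; eliminate column a from the other rows.
Row 3 update in column b: 1 − 1·(5/2) = -3/2.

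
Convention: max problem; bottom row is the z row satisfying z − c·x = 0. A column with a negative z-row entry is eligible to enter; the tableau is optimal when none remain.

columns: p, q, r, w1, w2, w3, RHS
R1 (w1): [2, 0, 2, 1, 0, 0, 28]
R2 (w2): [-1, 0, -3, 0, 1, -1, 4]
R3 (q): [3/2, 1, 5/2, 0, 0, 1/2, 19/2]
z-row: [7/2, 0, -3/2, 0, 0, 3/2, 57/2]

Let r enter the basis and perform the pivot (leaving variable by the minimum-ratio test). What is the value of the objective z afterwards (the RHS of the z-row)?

171/5

Ratio test on column r — row 1: 28/2 = 14; row 2: entry -3 ≤ 0; row 3: (19/2)/(5/2) = 19/5. Minimum is 19/5 at row 3 (q leaves); pivot element 5/2.
Pivot on row 3; the z-row RHS becomes 57/2 − (-3/2)·(19/5) = 171/5.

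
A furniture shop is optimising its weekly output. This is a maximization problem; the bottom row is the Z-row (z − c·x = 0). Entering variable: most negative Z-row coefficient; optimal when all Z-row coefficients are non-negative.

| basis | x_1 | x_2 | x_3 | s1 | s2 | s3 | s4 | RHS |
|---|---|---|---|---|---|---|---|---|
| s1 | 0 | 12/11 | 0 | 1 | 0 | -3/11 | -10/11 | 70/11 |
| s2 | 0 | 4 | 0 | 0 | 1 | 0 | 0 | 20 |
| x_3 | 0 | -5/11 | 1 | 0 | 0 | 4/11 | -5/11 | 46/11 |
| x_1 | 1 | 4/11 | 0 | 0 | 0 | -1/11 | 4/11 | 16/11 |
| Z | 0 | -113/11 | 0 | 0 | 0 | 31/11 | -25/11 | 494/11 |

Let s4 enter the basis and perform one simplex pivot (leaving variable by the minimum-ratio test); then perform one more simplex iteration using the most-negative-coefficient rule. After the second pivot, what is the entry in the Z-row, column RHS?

Ratio test on column s4 — row 1: entry -10/11 ≤ 0; row 2: entry 0 ≤ 0; row 3: entry -5/11 ≤ 0; row 4: (16/11)/(4/11) = 4. Minimum is 4 at row 4 (x_1 leaves); pivot element 4/11.
Divide row 4 by 4/11; eliminate column s4 from the other rows.
Second iteration: most negative Z-row entry is -8 in column x_2, so x_2 enters.
Ratio test on column x_2 — row 1: 10/2 = 5; row 2: 20/4 = 5; row 3: entry 0 ≤ 0; row 4: 4/1 = 4. Minimum is 4 at row 4 (s4 leaves); pivot element 1.
Divide row 4 by 1; eliminate column x_2 from the other rows.
After both pivots, the entry at the Z-row, column RHS is 86.

86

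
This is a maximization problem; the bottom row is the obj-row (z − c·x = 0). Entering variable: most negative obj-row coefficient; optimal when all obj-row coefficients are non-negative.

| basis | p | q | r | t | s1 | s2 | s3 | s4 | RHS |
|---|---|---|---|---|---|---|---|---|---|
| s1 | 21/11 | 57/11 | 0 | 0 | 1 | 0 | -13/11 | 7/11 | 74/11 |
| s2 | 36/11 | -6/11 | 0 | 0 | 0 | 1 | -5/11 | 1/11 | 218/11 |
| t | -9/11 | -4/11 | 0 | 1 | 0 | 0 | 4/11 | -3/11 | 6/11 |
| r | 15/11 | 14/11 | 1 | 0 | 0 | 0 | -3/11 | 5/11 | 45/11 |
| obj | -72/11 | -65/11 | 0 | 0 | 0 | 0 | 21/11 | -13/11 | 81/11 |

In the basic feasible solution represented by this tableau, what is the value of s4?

0

s4 is not in the basis, so in the current basic feasible solution s4 = 0.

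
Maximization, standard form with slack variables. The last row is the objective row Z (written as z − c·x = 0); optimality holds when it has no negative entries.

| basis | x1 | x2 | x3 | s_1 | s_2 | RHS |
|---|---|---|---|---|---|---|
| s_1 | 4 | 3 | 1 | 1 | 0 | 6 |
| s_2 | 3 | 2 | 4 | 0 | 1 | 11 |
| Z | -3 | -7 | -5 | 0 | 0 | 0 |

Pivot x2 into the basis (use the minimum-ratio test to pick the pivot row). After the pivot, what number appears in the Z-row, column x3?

-8/3

Ratio test on column x2 — row 1: 6/3 = 2; row 2: 11/2 = 11/2. Minimum is 2 at row 1 (s_1 leaves); pivot element 3.
Divide row 1 by 3; eliminate column x2 from the other rows.
Z-row update in column x3: -5 − (-7)·(1/3) = -8/3.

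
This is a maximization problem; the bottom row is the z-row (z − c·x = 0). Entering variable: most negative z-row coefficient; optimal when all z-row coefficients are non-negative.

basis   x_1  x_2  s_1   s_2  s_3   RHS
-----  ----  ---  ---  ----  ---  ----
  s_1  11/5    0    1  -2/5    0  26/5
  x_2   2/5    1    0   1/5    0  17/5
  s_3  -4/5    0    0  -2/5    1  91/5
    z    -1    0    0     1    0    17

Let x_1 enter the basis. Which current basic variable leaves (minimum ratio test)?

s_1

Column x_1 entries and ratios — s_1: (26/5)/(11/5) = 26/11; x_2: (17/5)/(2/5) = 17/2; s_3: -4/5 ≤ 0, skip.
Smallest ratio is 26/11 in the row of s_1, so s_1 leaves.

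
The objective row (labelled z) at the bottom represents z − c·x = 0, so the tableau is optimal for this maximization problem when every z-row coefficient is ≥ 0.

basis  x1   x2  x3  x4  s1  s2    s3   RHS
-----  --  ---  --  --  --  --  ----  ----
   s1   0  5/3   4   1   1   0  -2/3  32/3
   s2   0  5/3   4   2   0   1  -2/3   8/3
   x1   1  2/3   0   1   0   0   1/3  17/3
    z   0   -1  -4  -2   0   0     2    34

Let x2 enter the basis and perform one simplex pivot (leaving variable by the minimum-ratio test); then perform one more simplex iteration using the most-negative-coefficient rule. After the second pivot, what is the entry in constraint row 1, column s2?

Ratio test on column x2 — row 1: (32/3)/(5/3) = 32/5; row 2: (8/3)/(5/3) = 8/5; row 3: (17/3)/(2/3) = 17/2. Minimum is 8/5 at row 2 (s2 leaves); pivot element 5/3.
Divide row 2 by 5/3; eliminate column x2 from the other rows.
Second iteration: most negative z-row entry is -8/5 in column x3, so x3 enters.
Ratio test on column x3 — row 1: entry 0 ≤ 0; row 2: (8/5)/(12/5) = 2/3; row 3: entry -8/5 ≤ 0. Minimum is 2/3 at row 2 (x2 leaves); pivot element 12/5.
Divide row 2 by 12/5; eliminate column x3 from the other rows.
After both pivots, the entry at constraint row 1, column s2 is -1.

-1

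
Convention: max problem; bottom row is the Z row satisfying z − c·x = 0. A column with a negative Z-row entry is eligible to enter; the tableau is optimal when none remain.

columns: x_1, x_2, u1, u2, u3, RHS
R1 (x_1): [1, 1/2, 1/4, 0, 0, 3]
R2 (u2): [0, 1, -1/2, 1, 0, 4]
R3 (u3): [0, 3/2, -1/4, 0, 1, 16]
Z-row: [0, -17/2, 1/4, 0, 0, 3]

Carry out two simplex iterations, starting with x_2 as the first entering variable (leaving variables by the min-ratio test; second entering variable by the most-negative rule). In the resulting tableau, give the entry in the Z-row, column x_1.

8

Ratio test on column x_2 — row 1: 3/(1/2) = 6; row 2: 4/1 = 4; row 3: 16/(3/2) = 32/3. Minimum is 4 at row 2 (u2 leaves); pivot element 1.
Divide row 2 by 1; eliminate column x_2 from the other rows.
Second iteration: most negative Z-row entry is -4 in column u1, so u1 enters.
Ratio test on column u1 — row 1: 1/(1/2) = 2; row 2: entry -1/2 ≤ 0; row 3: 10/(1/2) = 20. Minimum is 2 at row 1 (x_1 leaves); pivot element 1/2.
Divide row 1 by 1/2; eliminate column u1 from the other rows.
After both pivots, the entry at the Z-row, column x_1 is 8.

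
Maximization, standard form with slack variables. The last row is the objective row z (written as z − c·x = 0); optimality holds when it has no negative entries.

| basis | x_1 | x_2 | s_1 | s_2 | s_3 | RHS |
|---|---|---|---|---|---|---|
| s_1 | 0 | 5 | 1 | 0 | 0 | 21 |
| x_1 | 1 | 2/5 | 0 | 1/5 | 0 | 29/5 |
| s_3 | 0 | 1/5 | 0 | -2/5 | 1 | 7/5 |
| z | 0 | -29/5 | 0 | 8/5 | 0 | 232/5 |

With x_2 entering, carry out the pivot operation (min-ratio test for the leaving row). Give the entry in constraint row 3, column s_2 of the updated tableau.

Ratio test on column x_2 — row 1: 21/5 = 21/5; row 2: (29/5)/(2/5) = 29/2; row 3: (7/5)/(1/5) = 7. Minimum is 21/5 at row 1 (s_1 leaves); pivot element 5.
Divide row 1 by 5; eliminate column x_2 from the other rows.
Row 3 update in column s_2: -2/5 − (1/5)·0 = -2/5.

-2/5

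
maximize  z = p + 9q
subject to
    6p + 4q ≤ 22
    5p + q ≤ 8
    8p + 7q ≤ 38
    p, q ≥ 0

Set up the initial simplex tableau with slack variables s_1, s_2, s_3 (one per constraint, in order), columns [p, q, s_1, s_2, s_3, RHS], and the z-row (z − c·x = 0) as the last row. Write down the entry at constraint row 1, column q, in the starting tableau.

4

Constraint 1 has coefficient 4 on q.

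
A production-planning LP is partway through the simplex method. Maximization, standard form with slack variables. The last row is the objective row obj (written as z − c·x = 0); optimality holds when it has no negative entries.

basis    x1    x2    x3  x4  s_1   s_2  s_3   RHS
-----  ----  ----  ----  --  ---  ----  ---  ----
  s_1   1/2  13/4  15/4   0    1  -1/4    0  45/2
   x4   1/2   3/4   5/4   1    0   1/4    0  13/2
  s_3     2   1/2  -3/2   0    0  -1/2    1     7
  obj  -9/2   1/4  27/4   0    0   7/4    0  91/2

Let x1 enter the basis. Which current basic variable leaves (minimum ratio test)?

s_3

Column x1 entries and ratios — s_1: (45/2)/(1/2) = 45; x4: (13/2)/(1/2) = 13; s_3: 7/2 = 7/2.
Smallest ratio is 7/2 in the row of s_3, so s_3 leaves.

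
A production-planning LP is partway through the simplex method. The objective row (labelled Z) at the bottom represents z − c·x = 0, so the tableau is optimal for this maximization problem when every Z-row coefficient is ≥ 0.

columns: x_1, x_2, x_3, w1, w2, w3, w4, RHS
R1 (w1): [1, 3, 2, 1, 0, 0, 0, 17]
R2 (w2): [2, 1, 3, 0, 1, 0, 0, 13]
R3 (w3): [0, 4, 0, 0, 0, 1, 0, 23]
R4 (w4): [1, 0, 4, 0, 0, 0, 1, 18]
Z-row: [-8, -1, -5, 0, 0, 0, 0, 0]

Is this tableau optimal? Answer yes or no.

no

The Z-row has a negative entry -8 in column x_1, so it is not optimal.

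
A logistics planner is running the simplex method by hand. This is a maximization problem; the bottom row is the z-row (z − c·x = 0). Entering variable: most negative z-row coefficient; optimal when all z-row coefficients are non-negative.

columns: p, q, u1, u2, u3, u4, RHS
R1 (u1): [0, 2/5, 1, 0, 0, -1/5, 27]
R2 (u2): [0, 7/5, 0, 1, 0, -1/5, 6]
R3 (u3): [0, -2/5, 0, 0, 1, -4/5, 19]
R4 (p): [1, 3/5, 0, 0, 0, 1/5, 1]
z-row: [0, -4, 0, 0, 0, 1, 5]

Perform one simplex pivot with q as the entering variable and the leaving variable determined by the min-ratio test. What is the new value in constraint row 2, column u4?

Ratio test on column q — row 1: 27/(2/5) = 135/2; row 2: 6/(7/5) = 30/7; row 3: entry -2/5 ≤ 0; row 4: 1/(3/5) = 5/3. Minimum is 5/3 at row 4 (p leaves); pivot element 3/5.
Divide row 4 by 3/5; eliminate column q from the other rows.
Row 2 update in column u4: -1/5 − (7/5)·(1/3) = -2/3.

-2/3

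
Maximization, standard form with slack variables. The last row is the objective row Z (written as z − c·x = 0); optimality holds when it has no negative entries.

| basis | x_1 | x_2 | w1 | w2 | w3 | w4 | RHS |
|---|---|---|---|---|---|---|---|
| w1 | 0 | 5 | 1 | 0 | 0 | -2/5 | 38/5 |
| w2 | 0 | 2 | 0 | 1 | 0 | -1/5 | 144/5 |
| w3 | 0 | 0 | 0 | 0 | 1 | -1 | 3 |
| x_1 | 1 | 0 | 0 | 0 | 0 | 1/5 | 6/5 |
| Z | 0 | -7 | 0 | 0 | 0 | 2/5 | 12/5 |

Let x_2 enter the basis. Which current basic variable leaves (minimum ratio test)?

w1

Column x_2 entries and ratios — w1: (38/5)/5 = 38/25; w2: (144/5)/2 = 72/5; w3: 0 ≤ 0, skip; x_1: 0 ≤ 0, skip.
Smallest ratio is 38/25 in the row of w1, so w1 leaves.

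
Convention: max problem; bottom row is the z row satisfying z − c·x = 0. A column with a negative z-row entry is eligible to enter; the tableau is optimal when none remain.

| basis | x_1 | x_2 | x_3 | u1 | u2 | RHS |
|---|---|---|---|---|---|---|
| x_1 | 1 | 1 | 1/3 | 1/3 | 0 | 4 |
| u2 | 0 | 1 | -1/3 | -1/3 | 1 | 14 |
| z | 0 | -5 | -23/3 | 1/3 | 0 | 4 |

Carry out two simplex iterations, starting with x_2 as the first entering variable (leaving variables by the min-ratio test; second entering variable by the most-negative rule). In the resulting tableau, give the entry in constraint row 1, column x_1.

3

Ratio test on column x_2 — row 1: 4/1 = 4; row 2: 14/1 = 14. Minimum is 4 at row 1 (x_1 leaves); pivot element 1.
Divide row 1 by 1; eliminate column x_2 from the other rows.
Second iteration: most negative z-row entry is -6 in column x_3, so x_3 enters.
Ratio test on column x_3 — row 1: 4/(1/3) = 12; row 2: entry -2/3 ≤ 0. Minimum is 12 at row 1 (x_2 leaves); pivot element 1/3.
Divide row 1 by 1/3; eliminate column x_3 from the other rows.
After both pivots, the entry at constraint row 1, column x_1 is 3.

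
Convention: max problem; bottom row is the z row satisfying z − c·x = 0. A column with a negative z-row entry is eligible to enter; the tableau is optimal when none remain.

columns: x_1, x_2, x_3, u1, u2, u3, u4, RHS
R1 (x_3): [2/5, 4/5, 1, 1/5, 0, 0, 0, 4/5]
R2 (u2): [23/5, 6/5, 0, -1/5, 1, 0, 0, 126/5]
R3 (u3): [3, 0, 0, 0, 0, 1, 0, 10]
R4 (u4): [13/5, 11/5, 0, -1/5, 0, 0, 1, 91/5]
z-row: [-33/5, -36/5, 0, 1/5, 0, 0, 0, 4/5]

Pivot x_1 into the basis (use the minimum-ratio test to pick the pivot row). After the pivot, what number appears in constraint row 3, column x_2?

Ratio test on column x_1 — row 1: (4/5)/(2/5) = 2; row 2: (126/5)/(23/5) = 126/23; row 3: 10/3 = 10/3; row 4: (91/5)/(13/5) = 7. Minimum is 2 at row 1 (x_3 leaves); pivot element 2/5.
Divide row 1 by 2/5; eliminate column x_1 from the other rows.
Row 3 update in column x_2: 0 − 3·2 = -6.

-6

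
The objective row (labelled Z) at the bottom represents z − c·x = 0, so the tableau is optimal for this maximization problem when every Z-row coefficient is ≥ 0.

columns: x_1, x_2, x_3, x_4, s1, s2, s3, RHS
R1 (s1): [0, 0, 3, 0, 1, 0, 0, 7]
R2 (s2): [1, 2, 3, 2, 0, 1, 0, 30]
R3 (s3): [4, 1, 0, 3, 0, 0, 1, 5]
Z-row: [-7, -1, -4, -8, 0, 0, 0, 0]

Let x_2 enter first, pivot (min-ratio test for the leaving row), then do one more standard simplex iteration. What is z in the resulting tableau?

40/3

Ratio test on column x_2 — row 1: entry 0 ≤ 0; row 2: 30/2 = 15; row 3: 5/1 = 5. Minimum is 5 at row 3 (s3 leaves); pivot element 1.
Pivot on row 3; the Z-row RHS becomes 0 − (-1)·5 = 5.
Next entering variable (most negative Z-row entry -5): x_4.
Ratio test on column x_4 — row 1: entry 0 ≤ 0; row 2: entry -4 ≤ 0; row 3: 5/3 = 5/3. Minimum is 5/3 at row 3 (x_2 leaves); pivot element 3.
After the second pivot the Z-row RHS is 5 − (-5)·(5/3) = 40/3.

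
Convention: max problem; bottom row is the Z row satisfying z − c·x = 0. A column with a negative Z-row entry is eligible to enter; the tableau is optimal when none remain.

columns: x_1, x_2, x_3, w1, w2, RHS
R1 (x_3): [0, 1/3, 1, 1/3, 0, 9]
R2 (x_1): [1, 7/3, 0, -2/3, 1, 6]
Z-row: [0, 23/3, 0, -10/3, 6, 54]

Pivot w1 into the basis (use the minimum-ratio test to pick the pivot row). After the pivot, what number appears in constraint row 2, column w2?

Ratio test on column w1 — row 1: 9/(1/3) = 27; row 2: entry -2/3 ≤ 0. Minimum is 27 at row 1 (x_3 leaves); pivot element 1/3.
Divide row 1 by 1/3; eliminate column w1 from the other rows.
Row 2 update in column w2: 1 − (-2/3)·0 = 1.

1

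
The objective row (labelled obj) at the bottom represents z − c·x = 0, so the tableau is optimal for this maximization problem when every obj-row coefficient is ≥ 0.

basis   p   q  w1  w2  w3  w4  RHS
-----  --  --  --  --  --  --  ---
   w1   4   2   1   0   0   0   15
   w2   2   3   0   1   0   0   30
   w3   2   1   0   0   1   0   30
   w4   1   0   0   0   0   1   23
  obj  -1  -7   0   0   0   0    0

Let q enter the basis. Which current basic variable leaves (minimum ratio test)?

Column q entries and ratios — w1: 15/2 = 15/2; w2: 30/3 = 10; w3: 30/1 = 30; w4: 0 ≤ 0, skip.
Smallest ratio is 15/2 in the row of w1, so w1 leaves.

w1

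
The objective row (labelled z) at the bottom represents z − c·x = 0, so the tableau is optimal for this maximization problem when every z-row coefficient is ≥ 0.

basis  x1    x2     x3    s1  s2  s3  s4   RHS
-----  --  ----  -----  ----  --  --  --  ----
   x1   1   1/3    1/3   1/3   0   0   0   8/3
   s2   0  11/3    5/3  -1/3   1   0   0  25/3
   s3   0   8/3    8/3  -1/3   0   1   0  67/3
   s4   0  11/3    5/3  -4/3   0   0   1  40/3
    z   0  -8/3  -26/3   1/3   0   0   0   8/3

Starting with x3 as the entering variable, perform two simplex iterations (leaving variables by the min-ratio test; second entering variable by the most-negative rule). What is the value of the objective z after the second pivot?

Ratio test on column x3 — row 1: (8/3)/(1/3) = 8; row 2: (25/3)/(5/3) = 5; row 3: (67/3)/(8/3) = 67/8; row 4: (40/3)/(5/3) = 8. Minimum is 5 at row 2 (s2 leaves); pivot element 5/3.
Pivot on row 2; the z-row RHS becomes 8/3 − (-26/3)·5 = 46.
Next entering variable (most negative z-row entry -7/5): s1.
Ratio test on column s1 — row 1: 1/(2/5) = 5/2; row 2: entry -1/5 ≤ 0; row 3: 9/(1/5) = 45; row 4: entry -1 ≤ 0. Minimum is 5/2 at row 1 (x1 leaves); pivot element 2/5.
After the second pivot the z-row RHS is 46 − (-7/5)·(5/2) = 99/2.

99/2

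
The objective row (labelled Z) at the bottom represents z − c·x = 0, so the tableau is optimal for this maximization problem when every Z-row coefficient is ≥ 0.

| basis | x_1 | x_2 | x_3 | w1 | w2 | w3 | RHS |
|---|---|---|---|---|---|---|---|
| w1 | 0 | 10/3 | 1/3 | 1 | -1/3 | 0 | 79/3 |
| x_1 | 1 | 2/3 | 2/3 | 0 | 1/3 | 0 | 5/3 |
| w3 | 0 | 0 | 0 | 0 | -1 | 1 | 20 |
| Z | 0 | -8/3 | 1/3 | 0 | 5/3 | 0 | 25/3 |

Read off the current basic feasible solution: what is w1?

79/3

w1 is basic (row 1); its value is the RHS of that row, 79/3.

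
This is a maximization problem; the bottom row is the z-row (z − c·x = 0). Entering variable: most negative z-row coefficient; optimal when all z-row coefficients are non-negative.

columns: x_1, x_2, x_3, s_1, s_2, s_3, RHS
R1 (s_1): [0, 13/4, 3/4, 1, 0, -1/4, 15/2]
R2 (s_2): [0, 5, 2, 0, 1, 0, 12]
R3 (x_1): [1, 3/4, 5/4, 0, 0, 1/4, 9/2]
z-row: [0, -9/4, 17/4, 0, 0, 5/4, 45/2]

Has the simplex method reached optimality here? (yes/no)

The z-row has a negative entry -9/4 in column x_2, so it is not optimal.

no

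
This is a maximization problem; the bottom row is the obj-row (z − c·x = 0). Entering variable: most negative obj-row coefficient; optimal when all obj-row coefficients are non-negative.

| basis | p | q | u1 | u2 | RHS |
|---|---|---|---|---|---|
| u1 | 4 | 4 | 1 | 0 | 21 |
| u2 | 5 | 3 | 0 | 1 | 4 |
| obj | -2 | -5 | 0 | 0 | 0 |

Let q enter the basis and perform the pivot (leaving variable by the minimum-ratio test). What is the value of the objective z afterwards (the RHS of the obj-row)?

Ratio test on column q — row 1: 21/4 = 21/4; row 2: 4/3 = 4/3. Minimum is 4/3 at row 2 (u2 leaves); pivot element 3.
Pivot on row 2; the obj-row RHS becomes 0 − (-5)·(4/3) = 20/3.

20/3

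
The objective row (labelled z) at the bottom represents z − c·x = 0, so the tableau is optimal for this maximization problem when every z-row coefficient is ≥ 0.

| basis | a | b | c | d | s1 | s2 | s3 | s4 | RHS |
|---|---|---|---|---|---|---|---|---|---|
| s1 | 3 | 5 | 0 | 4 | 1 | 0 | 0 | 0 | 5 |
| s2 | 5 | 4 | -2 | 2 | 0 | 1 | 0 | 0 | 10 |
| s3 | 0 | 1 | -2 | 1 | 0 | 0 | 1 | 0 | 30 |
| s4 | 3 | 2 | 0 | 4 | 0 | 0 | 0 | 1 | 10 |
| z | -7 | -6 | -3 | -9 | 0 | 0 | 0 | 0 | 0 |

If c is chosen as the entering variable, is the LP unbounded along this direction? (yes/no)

Every constraint-row entry in column c is ≤ 0, so increasing c is unbounded.

yes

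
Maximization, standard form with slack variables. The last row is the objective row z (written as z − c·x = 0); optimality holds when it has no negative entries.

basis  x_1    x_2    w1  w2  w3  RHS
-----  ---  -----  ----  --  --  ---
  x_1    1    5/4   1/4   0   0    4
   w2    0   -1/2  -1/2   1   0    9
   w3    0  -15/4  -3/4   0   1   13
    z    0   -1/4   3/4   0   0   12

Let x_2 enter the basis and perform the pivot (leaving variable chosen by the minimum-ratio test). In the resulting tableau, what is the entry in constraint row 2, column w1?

Ratio test on column x_2 — row 1: 4/(5/4) = 16/5; row 2: entry -1/2 ≤ 0; row 3: entry -15/4 ≤ 0. Minimum is 16/5 at row 1 (x_1 leaves); pivot element 5/4.
Divide row 1 by 5/4; eliminate column x_2 from the other rows.
Row 2 update in column w1: -1/2 − (-1/2)·(1/5) = -2/5.

-2/5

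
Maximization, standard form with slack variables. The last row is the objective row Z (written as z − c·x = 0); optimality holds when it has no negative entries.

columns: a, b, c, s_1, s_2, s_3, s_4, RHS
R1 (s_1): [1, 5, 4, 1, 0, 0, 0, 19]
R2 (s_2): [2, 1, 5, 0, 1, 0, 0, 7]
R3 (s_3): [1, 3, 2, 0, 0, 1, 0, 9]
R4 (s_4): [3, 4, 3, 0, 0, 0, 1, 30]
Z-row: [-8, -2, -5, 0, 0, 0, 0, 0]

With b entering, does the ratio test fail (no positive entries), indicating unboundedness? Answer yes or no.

Column b has positive entries in row(s) 1, 2, 3, 4, so the ratio test bounds it — not unbounded.

no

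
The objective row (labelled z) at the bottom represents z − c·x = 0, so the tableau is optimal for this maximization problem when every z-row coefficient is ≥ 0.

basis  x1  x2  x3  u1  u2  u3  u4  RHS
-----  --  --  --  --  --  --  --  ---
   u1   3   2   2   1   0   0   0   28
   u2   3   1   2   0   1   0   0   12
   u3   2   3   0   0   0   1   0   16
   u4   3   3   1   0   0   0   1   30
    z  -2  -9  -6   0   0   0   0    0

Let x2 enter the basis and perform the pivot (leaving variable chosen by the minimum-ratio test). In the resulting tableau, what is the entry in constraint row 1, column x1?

Ratio test on column x2 — row 1: 28/2 = 14; row 2: 12/1 = 12; row 3: 16/3 = 16/3; row 4: 30/3 = 10. Minimum is 16/3 at row 3 (u3 leaves); pivot element 3.
Divide row 3 by 3; eliminate column x2 from the other rows.
Row 1 update in column x1: 3 − 2·(2/3) = 5/3.

5/3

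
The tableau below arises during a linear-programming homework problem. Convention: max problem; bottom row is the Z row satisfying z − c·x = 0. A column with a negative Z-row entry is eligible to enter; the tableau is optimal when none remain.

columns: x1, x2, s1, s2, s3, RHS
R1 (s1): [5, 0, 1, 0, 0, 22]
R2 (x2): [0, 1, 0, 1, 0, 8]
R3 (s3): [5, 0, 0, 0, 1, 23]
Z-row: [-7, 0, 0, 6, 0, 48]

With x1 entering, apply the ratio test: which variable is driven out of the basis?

Column x1 entries and ratios — s1: 22/5 = 22/5; x2: 0 ≤ 0, skip; s3: 23/5 = 23/5.
Smallest ratio is 22/5 in the row of s1, so s1 leaves.

s1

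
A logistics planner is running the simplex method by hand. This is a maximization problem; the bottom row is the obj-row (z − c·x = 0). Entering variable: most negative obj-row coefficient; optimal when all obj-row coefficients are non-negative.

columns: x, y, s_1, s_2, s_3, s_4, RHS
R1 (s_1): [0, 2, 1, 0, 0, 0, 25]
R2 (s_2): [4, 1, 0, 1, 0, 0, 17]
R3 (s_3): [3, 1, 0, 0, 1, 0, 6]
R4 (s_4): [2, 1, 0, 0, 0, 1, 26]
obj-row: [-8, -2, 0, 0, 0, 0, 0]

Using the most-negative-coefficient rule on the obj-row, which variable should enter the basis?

x

Negative obj-row entries: x: -8, y: -2.
The most negative is -8 in column x, so x enters.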